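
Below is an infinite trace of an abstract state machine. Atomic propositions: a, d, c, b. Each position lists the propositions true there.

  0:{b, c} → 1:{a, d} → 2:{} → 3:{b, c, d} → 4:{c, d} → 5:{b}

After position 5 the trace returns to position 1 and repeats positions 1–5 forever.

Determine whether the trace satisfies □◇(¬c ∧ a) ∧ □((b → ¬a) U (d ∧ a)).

Yes

◇(¬c ∧ a) holds at every position 0..5, and those are all positions ever visited, so □◇(¬c ∧ a) holds.
(b → ¬a) U (d ∧ a) holds at every position 0..5, and those are all positions ever visited, so □((b → ¬a) U (d ∧ a)) holds.
At position 0: □◇(¬c ∧ a) is true; □((b → ¬a) U (d ∧ a)) is true; so □◇(¬c ∧ a) ∧ □((b → ¬a) U (d ∧ a)) is true.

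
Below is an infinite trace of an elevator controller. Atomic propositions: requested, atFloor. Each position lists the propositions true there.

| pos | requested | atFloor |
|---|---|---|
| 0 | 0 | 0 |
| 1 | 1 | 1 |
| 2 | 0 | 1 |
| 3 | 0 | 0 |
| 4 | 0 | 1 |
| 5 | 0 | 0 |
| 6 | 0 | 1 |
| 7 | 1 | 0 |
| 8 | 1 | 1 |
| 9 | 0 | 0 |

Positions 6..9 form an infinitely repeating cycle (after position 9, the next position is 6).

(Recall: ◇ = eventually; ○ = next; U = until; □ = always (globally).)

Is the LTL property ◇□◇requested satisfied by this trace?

□◇requested holds at position 0, which is reachable from 0, so ◇□◇requested holds.

Satisfied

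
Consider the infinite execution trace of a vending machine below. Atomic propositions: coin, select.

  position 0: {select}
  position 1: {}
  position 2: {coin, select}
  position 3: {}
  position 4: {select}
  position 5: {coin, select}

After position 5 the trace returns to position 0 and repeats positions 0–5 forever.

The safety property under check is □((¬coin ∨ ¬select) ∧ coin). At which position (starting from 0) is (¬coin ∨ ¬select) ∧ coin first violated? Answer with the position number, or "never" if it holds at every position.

At position 0 the labels are {select}, so (¬coin ∨ ¬select) ∧ coin is false there. This is the first violation.

0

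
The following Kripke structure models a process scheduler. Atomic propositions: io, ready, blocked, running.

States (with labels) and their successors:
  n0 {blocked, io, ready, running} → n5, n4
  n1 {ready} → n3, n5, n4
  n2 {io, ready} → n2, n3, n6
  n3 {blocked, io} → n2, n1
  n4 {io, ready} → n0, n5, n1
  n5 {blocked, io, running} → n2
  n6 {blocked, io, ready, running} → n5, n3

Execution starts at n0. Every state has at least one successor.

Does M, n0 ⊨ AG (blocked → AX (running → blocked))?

Holds

States satisfying blocked → AX (running → blocked): {n0, n1, n2, n3, n4, n5, n6}.
States satisfying AG (blocked → AX (running → blocked)): {n0, n1, n2, n3, n4, n5, n6}.
Every state reachable from n0 satisfies blocked → AX (running → blocked).
n0 ∈ Sat(AG (blocked → AX (running → blocked))).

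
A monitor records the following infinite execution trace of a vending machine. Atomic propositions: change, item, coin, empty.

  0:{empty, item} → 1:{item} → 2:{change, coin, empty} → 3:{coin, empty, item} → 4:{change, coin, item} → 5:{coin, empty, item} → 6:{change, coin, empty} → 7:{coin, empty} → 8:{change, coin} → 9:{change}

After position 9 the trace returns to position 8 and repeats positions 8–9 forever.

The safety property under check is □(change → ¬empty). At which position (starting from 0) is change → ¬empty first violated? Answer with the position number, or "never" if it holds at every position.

Check change → ¬empty at each position in order: 0 ✓, 1 ✓.
At position 2 the labels are {change, coin, empty}, so change → ¬empty is false there. This is the first violation.

2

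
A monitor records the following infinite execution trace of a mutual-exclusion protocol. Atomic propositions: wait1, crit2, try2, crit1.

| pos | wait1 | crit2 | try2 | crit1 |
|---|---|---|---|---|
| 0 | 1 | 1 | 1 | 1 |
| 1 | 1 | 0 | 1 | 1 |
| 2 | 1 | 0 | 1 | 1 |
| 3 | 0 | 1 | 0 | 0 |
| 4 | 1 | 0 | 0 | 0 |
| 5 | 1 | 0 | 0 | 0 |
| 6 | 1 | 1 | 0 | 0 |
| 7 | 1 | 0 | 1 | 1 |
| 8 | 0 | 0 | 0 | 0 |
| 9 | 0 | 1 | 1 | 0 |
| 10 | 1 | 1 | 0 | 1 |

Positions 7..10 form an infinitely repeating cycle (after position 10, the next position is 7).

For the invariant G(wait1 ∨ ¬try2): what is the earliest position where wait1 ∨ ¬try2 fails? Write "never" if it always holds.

Check wait1 ∨ ¬try2 at each position in order: 0 ✓, 1 ✓, 2 ✓, 3 ✓, 4 ✓, 5 ✓, 6 ✓, 7 ✓, 8 ✓.
At position 9 the labels are {crit2, try2}, so wait1 ∨ ¬try2 is false there. This is the first violation.

9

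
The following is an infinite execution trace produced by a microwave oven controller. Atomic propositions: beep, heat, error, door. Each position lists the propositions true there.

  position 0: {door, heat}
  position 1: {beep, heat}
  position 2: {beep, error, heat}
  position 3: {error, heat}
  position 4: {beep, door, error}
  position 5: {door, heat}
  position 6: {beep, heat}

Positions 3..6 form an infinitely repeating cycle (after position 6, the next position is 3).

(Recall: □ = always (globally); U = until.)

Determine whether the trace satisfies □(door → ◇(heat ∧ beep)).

door → ◇(heat ∧ beep) holds at every position 0..6, and those are all positions ever visited, so □(door → ◇(heat ∧ beep)) holds.
Positions where door holds: 0, 4, 5.
Check ◇(heat ∧ beep) at each: 0→ok, 4→ok, 5→ok.

Holds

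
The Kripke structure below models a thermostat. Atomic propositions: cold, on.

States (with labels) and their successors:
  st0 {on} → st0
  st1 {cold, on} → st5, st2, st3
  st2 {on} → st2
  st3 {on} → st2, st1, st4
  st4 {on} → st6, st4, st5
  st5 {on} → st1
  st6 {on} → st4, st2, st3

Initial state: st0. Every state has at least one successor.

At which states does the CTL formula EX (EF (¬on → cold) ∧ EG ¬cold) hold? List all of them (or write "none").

States satisfying EF (¬on → cold) ∧ EG ¬cold: {st0, st2, st3, st4, st6}.
States satisfying EX (EF (¬on → cold) ∧ EG ¬cold): {st0, st1, st2, st3, st4, st6}.

{st0, st1, st2, st3, st4, st6}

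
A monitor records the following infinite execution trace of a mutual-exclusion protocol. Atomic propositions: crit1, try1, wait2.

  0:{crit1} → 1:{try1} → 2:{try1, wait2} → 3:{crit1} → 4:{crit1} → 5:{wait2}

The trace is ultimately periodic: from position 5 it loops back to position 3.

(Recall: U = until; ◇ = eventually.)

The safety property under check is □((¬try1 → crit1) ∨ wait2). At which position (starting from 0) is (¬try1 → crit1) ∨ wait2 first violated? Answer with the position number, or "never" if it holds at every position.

never

(¬try1 → crit1) ∨ wait2 holds at every position 0..5, and those are all the positions the trace ever visits, so the invariant □((¬try1 → crit1) ∨ wait2) is never violated.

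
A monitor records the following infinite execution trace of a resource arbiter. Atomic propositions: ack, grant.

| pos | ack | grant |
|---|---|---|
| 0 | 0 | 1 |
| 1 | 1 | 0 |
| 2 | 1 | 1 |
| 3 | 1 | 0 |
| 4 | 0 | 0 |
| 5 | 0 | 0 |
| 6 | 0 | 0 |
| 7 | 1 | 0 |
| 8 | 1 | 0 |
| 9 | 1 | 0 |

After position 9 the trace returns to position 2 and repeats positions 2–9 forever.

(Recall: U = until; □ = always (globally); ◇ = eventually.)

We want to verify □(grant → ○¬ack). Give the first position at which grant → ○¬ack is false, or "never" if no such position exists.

0

At position 0 the labels are {grant} and the next position 1 has {ack}, so grant → ○¬ack is false there. This is the first violation.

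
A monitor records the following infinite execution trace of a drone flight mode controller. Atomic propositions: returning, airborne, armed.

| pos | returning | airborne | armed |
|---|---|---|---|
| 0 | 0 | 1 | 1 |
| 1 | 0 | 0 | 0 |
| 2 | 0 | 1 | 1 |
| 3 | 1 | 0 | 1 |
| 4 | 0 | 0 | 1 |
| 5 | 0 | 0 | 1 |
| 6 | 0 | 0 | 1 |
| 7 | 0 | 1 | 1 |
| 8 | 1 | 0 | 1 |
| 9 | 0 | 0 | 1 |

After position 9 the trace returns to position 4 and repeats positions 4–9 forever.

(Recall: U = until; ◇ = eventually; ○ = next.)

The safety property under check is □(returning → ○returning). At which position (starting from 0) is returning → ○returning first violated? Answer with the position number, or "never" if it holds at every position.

3

Check returning → ○returning at each position in order: 0 ✓, 1 ✓, 2 ✓.
At position 3 the labels are {armed, returning} and the next position 4 has {armed}, so returning → ○returning is false there. This is the first violation.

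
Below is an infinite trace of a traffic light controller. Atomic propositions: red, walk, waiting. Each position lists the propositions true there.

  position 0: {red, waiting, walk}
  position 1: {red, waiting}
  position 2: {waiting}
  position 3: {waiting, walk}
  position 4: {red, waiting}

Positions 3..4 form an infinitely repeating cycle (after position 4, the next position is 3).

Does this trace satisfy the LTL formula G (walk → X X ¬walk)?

Violated

walk → X X ¬walk must hold at every position from 0 onward. It fails at position 3, so G (walk → X X ¬walk) is false.
Positions where walk holds: 0, 3.
Check X X ¬walk at each: 0→ok, 3→fails.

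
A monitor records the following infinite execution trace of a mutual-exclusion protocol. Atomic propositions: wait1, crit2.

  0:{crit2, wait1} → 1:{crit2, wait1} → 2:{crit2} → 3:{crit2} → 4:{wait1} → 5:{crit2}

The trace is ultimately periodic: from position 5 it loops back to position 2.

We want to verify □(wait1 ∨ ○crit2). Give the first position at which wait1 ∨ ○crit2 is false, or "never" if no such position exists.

Check wait1 ∨ ○crit2 at each position in order: 0 ✓, 1 ✓, 2 ✓.
At position 3 the labels are {crit2} and the next position 4 has {wait1}, so wait1 ∨ ○crit2 is false there. This is the first violation.

3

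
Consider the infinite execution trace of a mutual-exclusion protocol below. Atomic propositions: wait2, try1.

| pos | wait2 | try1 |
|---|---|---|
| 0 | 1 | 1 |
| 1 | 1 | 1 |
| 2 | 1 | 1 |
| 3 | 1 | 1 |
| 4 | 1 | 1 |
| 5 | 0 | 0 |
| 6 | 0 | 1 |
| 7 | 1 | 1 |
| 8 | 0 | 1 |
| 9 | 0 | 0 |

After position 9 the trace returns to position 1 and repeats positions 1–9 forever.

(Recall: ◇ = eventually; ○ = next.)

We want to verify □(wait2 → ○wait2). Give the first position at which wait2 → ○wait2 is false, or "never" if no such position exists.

Check wait2 → ○wait2 at each position in order: 0 ✓, 1 ✓, 2 ✓, 3 ✓.
At position 4 the labels are {try1, wait2} and the next position 5 has {}, so wait2 → ○wait2 is false there. This is the first violation.

4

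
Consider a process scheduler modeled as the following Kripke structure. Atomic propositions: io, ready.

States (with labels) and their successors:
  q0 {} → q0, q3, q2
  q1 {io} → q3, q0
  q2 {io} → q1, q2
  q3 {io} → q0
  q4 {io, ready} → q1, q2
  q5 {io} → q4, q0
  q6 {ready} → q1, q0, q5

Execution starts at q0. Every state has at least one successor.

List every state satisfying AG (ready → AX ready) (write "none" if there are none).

States satisfying ready → AX ready: {q0, q1, q2, q3, q5}.
States satisfying AG (ready → AX ready): {q0, q1, q2, q3}.

{q0, q1, q2, q3}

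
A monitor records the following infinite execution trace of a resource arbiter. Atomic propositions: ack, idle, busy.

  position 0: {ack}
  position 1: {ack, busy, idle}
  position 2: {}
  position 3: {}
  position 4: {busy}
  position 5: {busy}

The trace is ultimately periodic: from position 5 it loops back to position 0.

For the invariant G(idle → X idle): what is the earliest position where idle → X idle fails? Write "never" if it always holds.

Check idle → X idle at each position in order: 0 ✓.
At position 1 the labels are {ack, busy, idle} and the next position 2 has {}, so idle → X idle is false there. This is the first violation.

1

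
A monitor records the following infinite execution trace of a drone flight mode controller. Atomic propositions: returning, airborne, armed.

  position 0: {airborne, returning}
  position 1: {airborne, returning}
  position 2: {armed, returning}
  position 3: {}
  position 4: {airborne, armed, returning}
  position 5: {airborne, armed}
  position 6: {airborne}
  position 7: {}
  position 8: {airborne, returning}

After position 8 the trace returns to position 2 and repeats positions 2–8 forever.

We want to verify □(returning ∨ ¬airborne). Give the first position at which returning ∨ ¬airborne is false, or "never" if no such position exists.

Check returning ∨ ¬airborne at each position in order: 0 ✓, 1 ✓, 2 ✓, 3 ✓, 4 ✓.
At position 5 the labels are {airborne, armed}, so returning ∨ ¬airborne is false there. This is the first violation.

5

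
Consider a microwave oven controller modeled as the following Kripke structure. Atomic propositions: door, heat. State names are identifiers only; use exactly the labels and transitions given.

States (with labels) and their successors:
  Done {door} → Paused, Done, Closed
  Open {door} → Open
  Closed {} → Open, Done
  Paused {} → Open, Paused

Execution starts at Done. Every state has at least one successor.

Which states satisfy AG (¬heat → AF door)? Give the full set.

States satisfying ¬heat → AF door: {Done, Open, Closed}.
States satisfying AG (¬heat → AF door): {Open}.

{Open}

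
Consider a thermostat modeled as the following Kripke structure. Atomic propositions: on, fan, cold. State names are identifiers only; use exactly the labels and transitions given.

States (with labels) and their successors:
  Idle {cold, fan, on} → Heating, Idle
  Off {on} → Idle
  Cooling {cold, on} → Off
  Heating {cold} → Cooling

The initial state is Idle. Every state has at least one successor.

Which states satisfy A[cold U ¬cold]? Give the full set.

{Off, Cooling, Heating}

States satisfying cold: {Idle, Cooling, Heating}.
States satisfying ¬cold: {Off}.
States satisfying A[cold U ¬cold]: {Off, Cooling, Heating}.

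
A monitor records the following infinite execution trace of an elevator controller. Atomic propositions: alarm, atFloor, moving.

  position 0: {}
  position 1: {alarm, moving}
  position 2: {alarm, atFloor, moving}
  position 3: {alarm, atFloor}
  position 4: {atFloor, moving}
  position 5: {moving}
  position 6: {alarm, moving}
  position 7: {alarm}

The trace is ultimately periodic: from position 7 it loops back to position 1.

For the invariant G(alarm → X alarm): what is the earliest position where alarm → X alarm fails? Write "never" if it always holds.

Check alarm → X alarm at each position in order: 0 ✓, 1 ✓, 2 ✓.
At position 3 the labels are {alarm, atFloor} and the next position 4 has {atFloor, moving}, so alarm → X alarm is false there. This is the first violation.

3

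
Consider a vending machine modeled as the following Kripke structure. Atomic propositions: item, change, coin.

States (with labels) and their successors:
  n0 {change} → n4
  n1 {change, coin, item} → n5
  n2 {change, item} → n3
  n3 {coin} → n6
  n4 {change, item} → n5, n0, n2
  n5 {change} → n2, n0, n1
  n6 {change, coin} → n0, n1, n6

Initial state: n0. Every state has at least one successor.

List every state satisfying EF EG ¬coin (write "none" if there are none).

States satisfying EG ¬coin: {n0, n4, n5}.
States satisfying EF EG ¬coin: {n0, n1, n2, n3, n4, n5, n6}.

{n0, n1, n2, n3, n4, n5, n6}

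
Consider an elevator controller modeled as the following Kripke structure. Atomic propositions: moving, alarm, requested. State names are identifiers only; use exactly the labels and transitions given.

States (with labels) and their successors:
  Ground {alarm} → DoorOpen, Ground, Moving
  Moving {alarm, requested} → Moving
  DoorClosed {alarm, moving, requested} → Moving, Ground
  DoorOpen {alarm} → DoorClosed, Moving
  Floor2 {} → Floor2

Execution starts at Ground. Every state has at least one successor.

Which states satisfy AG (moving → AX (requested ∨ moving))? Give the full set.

{Moving, Floor2}

States satisfying moving → AX (requested ∨ moving): {Ground, Moving, DoorOpen, Floor2}.
States satisfying AG (moving → AX (requested ∨ moving)): {Moving, Floor2}.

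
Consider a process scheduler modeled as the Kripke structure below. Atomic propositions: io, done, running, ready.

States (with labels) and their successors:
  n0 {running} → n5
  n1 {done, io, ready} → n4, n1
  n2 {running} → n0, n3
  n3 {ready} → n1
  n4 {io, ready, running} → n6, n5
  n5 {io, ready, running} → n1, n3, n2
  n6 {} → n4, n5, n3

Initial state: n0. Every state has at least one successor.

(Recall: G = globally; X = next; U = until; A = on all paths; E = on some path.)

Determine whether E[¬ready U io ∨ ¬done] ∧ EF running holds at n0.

Satisfied

States satisfying ¬ready: {n0, n2, n6}.
States satisfying io ∨ ¬done: {n0, n1, n2, n3, n4, n5, n6}.
States satisfying E[¬ready U io ∨ ¬done]: {n0, n1, n2, n3, n4, n5, n6}.
States satisfying running: {n0, n2, n4, n5}.
States satisfying EF running: {n0, n1, n2, n3, n4, n5, n6}.
States satisfying E[¬ready U io ∨ ¬done] ∧ EF running: {n0, n1, n2, n3, n4, n5, n6}.
n0 ∈ Sat(E[¬ready U io ∨ ¬done] ∧ EF running).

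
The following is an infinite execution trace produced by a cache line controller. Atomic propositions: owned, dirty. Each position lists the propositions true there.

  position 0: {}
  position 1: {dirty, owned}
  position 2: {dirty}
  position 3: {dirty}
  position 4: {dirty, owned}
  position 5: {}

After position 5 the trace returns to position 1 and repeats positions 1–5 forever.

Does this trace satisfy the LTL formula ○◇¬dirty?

The position after 0 is 1; ◇¬dirty is true there.

Satisfied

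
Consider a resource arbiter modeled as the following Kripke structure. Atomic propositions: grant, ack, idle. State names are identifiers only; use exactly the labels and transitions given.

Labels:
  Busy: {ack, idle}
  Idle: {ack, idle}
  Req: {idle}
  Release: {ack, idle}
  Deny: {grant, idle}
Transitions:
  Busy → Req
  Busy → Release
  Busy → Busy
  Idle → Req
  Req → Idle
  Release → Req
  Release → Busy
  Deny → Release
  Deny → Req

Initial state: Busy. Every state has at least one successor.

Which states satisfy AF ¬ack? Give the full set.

States satisfying ¬ack: {Req, Deny}.
States satisfying AF ¬ack: {Idle, Req, Deny}.

{Idle, Req, Deny}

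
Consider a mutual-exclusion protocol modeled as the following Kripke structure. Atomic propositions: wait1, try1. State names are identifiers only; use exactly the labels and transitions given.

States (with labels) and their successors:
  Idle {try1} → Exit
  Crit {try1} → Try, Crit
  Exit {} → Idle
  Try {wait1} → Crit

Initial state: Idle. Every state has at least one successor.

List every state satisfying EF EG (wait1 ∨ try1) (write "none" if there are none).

{Crit, Try}

States satisfying EG (wait1 ∨ try1): {Crit, Try}.
States satisfying EF EG (wait1 ∨ try1): {Crit, Try}.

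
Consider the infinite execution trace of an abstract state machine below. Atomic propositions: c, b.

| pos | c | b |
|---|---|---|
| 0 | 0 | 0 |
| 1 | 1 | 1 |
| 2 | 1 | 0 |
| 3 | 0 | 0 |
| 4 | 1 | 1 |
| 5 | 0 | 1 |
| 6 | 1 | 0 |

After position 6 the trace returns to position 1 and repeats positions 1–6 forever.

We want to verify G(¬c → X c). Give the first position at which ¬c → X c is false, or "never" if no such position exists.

¬c → X c holds at every position 0..6, and those are all the positions the trace ever visits, so the invariant G(¬c → X c) is never violated.

never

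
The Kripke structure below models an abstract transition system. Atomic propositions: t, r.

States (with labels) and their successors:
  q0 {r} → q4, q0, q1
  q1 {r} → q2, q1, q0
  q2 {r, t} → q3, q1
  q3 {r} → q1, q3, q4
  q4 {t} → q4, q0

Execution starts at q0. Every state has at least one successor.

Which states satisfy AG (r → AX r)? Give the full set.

States satisfying r → AX r: {q1, q2, q4}.
States satisfying AG (r → AX r): ∅.

none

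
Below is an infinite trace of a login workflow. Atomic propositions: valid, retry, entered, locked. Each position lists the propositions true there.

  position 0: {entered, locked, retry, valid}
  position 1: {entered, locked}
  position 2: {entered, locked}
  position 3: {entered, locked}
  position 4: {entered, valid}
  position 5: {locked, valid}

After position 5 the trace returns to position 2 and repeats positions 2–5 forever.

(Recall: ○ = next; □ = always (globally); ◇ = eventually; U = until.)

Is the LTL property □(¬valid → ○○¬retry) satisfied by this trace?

¬valid → ○○¬retry holds at every position 0..5, and those are all positions ever visited, so □(¬valid → ○○¬retry) holds.
Positions where ¬valid holds: 1, 2, 3.
Check ○○¬retry at each: 1→ok, 2→ok, 3→ok.

Holds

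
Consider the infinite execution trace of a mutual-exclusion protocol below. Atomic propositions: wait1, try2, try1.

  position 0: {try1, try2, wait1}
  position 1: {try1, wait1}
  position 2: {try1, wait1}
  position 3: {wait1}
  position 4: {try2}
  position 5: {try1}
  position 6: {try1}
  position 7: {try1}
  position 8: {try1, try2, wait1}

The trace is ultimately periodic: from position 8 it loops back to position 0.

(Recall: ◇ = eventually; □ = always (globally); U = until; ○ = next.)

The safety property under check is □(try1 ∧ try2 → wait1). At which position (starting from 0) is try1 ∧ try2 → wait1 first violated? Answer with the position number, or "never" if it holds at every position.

never

try1 ∧ try2 → wait1 holds at every position 0..8, and those are all the positions the trace ever visits, so the invariant □(try1 ∧ try2 → wait1) is never violated.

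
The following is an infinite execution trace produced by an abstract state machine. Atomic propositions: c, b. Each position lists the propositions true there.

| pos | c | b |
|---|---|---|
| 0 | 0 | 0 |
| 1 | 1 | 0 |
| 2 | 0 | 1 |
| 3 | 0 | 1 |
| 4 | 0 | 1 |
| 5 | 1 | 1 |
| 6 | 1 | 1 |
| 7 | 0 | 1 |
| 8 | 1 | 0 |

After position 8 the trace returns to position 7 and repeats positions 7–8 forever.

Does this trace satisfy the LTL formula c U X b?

Walking from position 0: at position 0, X b has not yet held and c fails, so c U X b is false.

Violated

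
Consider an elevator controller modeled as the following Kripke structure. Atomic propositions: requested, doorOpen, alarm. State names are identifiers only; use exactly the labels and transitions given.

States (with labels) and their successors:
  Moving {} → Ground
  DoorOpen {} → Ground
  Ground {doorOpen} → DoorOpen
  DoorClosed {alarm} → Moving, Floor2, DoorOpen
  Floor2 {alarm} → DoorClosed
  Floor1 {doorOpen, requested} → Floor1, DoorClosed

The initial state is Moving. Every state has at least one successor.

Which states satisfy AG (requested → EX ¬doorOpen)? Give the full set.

{Moving, DoorOpen, Ground, DoorClosed, Floor2, Floor1}

States satisfying requested → EX ¬doorOpen: {Moving, DoorOpen, Ground, DoorClosed, Floor2, Floor1}.
States satisfying AG (requested → EX ¬doorOpen): {Moving, DoorOpen, Ground, DoorClosed, Floor2, Floor1}.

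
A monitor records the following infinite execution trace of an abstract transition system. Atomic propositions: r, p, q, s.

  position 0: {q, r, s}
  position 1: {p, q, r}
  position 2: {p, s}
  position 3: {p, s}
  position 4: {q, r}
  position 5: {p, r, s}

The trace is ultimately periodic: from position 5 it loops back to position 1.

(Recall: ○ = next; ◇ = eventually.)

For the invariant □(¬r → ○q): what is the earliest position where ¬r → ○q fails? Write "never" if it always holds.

Check ¬r → ○q at each position in order: 0 ✓, 1 ✓.
At position 2 the labels are {p, s} and the next position 3 has {p, s}, so ¬r → ○q is false there. This is the first violation.

2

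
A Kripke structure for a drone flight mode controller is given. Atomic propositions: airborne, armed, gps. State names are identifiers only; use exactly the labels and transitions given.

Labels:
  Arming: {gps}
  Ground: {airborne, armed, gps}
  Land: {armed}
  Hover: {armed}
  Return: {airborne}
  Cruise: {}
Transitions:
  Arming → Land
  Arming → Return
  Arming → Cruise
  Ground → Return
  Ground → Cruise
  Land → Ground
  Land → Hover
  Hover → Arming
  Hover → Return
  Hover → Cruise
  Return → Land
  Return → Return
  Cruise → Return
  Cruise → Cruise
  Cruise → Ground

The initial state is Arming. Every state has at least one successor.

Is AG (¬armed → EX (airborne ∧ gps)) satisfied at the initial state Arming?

No

States satisfying ¬armed → EX (airborne ∧ gps): {Ground, Land, Hover, Cruise}.
States satisfying AG (¬armed → EX (airborne ∧ gps)): ∅.
Arming is reachable from Arming and violates ¬armed → EX (airborne ∧ gps), so AG fails at Arming.
Arming ∉ Sat(AG (¬armed → EX (airborne ∧ gps))).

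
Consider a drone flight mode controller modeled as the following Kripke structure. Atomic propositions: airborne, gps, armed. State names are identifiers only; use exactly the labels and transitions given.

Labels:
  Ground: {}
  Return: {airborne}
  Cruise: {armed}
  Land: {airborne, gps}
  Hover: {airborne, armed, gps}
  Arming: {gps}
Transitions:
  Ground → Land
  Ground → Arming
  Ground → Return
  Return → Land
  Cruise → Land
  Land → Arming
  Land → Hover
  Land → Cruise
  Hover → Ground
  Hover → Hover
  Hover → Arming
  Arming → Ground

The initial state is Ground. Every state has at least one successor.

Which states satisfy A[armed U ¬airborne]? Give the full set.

States satisfying armed: {Cruise, Hover}.
States satisfying ¬airborne: {Ground, Cruise, Arming}.
States satisfying A[armed U ¬airborne]: {Ground, Cruise, Arming}.

{Ground, Cruise, Arming}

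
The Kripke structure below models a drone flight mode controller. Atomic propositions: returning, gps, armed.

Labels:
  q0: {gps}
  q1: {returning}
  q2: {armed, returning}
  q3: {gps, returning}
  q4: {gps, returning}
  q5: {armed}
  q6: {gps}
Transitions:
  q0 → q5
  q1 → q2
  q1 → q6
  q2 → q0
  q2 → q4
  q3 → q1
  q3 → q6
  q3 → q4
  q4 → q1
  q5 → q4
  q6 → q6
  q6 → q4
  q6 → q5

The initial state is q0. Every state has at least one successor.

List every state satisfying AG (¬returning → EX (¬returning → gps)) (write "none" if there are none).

none

States satisfying ¬returning → EX (¬returning → gps): {q1, q2, q3, q4, q5, q6}.
States satisfying AG (¬returning → EX (¬returning → gps)): ∅.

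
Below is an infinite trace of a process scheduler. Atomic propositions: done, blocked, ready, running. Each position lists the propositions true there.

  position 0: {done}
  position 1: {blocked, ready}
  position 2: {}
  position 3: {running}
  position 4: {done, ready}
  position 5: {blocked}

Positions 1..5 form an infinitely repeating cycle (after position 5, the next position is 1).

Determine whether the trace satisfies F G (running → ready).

No

G (running → ready) is false at every position 0..5, so it never becomes true and F G (running → ready) fails.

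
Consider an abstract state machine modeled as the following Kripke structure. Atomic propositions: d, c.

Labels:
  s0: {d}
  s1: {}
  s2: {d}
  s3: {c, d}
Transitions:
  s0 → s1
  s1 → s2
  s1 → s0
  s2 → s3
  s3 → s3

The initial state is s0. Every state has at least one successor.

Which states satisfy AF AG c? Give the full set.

{s2, s3}

States satisfying AG c: {s3}.
States satisfying AF AG c: {s2, s3}.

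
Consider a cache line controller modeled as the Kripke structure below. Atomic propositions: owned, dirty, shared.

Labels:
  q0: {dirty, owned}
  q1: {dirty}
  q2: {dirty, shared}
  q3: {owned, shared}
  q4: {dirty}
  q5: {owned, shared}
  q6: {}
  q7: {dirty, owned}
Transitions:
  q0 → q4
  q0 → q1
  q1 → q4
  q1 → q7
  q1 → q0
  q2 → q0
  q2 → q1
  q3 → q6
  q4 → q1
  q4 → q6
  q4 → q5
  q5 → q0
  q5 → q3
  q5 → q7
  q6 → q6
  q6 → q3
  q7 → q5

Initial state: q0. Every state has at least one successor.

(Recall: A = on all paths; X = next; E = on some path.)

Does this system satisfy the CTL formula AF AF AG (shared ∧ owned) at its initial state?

Does not hold

States satisfying AF AG (shared ∧ owned): ∅.
States satisfying AF AF AG (shared ∧ owned): ∅.
There is a path from q0 along which AF AG (shared ∧ owned) never holds.
q0 ∉ Sat(AF AF AG (shared ∧ owned)).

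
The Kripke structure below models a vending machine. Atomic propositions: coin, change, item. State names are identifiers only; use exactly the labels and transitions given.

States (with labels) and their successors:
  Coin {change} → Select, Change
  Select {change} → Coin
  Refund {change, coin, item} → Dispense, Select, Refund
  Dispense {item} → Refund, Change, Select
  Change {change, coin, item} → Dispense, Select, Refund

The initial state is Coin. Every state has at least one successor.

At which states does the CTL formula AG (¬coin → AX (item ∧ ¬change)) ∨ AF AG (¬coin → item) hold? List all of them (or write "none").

States satisfying ¬coin → AX (item ∧ ¬change): {Refund, Change}.
States satisfying AG (¬coin → AX (item ∧ ¬change)): ∅.
States satisfying AG (¬coin → item): ∅.
States satisfying AF AG (¬coin → item): ∅.
States satisfying AG (¬coin → AX (item ∧ ¬change)) ∨ AF AG (¬coin → item): ∅.

none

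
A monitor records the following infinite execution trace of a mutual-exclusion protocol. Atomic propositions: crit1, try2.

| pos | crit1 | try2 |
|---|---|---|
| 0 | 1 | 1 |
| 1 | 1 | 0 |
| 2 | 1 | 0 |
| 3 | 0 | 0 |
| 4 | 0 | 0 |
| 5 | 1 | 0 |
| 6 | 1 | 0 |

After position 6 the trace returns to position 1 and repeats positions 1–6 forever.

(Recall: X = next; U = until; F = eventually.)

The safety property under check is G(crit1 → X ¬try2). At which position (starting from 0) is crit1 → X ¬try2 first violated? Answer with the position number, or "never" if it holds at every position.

never

crit1 → X ¬try2 holds at every position 0..6, and those are all the positions the trace ever visits, so the invariant G(crit1 → X ¬try2) is never violated.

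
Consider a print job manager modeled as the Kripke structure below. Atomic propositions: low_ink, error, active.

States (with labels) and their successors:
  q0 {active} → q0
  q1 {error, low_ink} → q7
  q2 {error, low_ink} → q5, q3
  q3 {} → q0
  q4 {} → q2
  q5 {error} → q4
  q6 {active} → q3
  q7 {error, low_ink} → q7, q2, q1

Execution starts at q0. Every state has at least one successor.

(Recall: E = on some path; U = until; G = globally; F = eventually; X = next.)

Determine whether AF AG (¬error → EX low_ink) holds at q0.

States satisfying AG (¬error → EX low_ink): ∅.
States satisfying AF AG (¬error → EX low_ink): ∅.
There is a path from q0 along which AG (¬error → EX low_ink) never holds.
q0 ∉ Sat(AF AG (¬error → EX low_ink)).

Violated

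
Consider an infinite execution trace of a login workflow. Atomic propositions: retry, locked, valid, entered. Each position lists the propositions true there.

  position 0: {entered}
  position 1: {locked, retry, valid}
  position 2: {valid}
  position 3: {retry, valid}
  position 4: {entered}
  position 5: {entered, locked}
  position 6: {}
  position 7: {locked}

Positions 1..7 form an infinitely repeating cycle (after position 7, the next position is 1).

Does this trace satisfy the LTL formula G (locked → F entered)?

Yes

locked → F entered holds at every position 0..7, and those are all positions ever visited, so G (locked → F entered) holds.
Positions where locked holds: 1, 5, 7.
Check F entered at each: 1→ok, 5→ok, 7→ok.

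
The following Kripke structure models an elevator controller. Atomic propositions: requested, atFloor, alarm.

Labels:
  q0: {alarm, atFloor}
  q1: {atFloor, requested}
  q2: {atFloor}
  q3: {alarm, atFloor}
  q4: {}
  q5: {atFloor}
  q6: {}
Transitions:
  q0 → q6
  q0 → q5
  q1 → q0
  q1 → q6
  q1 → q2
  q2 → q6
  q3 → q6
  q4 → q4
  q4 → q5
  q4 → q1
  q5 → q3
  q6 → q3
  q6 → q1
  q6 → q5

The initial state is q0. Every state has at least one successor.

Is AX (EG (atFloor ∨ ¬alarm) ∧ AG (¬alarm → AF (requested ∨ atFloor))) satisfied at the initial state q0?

States satisfying AX (EG (atFloor ∨ ¬alarm) ∧ AG (¬alarm → AF (requested ∨ atFloor))): {q0, q1, q2, q3, q5, q6}.
q0 ∈ Sat(AX (EG (atFloor ∨ ¬alarm) ∧ AG (¬alarm → AF (requested ∨ atFloor)))).

Holds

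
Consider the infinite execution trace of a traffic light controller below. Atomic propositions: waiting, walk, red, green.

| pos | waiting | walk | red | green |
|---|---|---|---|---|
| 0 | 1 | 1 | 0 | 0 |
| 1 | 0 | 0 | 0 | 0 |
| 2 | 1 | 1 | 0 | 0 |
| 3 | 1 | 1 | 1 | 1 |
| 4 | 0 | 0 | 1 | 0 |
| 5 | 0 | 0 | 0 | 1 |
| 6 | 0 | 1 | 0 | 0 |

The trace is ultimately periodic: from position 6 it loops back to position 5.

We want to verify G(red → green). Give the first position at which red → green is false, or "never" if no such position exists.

4

Check red → green at each position in order: 0 ✓, 1 ✓, 2 ✓, 3 ✓.
At position 4 the labels are {red}, so red → green is false there. This is the first violation.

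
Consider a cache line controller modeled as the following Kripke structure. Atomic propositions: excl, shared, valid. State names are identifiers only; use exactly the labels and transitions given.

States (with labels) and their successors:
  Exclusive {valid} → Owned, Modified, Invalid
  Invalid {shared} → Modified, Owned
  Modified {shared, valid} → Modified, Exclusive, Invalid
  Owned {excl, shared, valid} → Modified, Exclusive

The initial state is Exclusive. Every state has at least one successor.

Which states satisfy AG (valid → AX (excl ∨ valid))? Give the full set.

States satisfying valid → AX (excl ∨ valid): {Invalid, Owned}.
States satisfying AG (valid → AX (excl ∨ valid)): ∅.

none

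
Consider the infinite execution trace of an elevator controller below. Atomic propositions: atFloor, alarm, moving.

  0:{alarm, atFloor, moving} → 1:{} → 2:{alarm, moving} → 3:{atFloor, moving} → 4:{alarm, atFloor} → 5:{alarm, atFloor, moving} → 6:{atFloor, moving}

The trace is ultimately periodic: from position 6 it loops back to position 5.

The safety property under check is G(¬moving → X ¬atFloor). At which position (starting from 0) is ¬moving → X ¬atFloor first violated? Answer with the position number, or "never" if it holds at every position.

4

Check ¬moving → X ¬atFloor at each position in order: 0 ✓, 1 ✓, 2 ✓, 3 ✓.
At position 4 the labels are {alarm, atFloor} and the next position 5 has {alarm, atFloor, moving}, so ¬moving → X ¬atFloor is false there. This is the first violation.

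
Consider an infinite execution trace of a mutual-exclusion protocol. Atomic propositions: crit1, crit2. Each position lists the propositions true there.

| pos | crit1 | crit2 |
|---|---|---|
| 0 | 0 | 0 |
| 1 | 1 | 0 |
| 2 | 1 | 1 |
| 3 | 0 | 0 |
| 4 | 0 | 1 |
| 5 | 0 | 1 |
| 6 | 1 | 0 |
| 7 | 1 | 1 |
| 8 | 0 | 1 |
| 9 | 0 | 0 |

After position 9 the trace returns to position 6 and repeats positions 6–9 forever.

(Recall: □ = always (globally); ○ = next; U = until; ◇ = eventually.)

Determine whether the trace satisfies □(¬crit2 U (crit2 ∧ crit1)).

¬crit2 U (crit2 ∧ crit1) must hold at every position from 0 onward. It fails at position 3, so □(¬crit2 U (crit2 ∧ crit1)) is false.

No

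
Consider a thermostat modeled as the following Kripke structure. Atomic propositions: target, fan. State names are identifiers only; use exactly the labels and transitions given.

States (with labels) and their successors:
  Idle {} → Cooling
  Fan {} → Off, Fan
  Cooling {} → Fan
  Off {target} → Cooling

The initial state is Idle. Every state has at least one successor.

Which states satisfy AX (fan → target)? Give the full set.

{Idle, Fan, Cooling, Off}

States satisfying fan → target: {Idle, Fan, Cooling, Off}.
States satisfying AX (fan → target): {Idle, Fan, Cooling, Off}.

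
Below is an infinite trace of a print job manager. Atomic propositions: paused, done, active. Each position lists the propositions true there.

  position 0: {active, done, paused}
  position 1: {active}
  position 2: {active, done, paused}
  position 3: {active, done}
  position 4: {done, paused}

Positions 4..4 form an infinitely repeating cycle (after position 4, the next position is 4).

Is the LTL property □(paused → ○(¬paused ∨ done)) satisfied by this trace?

paused → ○(¬paused ∨ done) holds at every position 0..4, and those are all positions ever visited, so □(paused → ○(¬paused ∨ done)) holds.
Positions where paused holds: 0, 2, 4.
Check ○(¬paused ∨ done) at each: 0→ok, 2→ok, 4→ok.

Holds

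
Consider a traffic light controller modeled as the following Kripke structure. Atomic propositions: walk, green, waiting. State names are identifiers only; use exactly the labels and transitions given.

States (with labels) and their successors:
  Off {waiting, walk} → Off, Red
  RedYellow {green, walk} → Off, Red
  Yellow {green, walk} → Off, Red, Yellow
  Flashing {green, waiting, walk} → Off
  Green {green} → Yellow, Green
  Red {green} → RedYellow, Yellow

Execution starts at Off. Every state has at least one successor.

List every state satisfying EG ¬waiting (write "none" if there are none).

States satisfying ¬waiting: {RedYellow, Yellow, Green, Red}.
States satisfying EG ¬waiting: {RedYellow, Yellow, Green, Red}.

{RedYellow, Yellow, Green, Red}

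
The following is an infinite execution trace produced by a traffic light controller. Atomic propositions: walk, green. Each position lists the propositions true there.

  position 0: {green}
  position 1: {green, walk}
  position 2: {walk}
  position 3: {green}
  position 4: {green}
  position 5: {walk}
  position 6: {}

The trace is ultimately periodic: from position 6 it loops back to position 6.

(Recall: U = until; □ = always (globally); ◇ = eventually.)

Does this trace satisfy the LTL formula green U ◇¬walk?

Satisfied

Walking from position 0: ◇¬walk first holds at position 0, and green holds at every earlier position along the way, so green U ◇¬walk holds.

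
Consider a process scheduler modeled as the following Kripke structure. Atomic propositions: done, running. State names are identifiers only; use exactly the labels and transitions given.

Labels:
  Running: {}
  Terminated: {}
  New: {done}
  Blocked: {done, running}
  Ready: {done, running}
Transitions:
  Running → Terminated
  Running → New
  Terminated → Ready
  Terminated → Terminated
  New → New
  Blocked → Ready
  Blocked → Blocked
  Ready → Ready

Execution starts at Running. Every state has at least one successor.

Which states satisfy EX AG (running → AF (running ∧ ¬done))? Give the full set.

{Running, New}

States satisfying AG (running → AF (running ∧ ¬done)): {New}.
States satisfying EX AG (running → AF (running ∧ ¬done)): {Running, New}.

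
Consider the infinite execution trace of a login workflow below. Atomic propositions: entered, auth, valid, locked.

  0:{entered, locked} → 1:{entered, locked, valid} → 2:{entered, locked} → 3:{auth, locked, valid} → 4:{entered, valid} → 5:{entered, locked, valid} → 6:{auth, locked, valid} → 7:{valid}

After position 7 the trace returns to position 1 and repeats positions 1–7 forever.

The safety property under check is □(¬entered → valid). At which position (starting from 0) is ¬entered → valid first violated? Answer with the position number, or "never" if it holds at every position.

¬entered → valid holds at every position 0..7, and those are all the positions the trace ever visits, so the invariant □(¬entered → valid) is never violated.

never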